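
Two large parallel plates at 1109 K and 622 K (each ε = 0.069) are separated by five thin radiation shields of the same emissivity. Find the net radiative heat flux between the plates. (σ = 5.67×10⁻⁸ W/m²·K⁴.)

Each of the 6 gaps contributes resistance (2/ε − 1) = 2/0.069 − 1 = 27.99; total = 167.9.
q = σ(T₁⁴ − T₂⁴) / 167.9 = 5.67×10⁻⁸ × 1.36×10^12 / 167.9 = 460 W/m².

q ≈ 460 W/m²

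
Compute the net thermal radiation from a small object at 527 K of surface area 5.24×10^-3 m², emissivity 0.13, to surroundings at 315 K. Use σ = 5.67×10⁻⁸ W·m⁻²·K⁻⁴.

Q = εσA(T⁴ − T_s⁴). T⁴ − T_s⁴ = (527)⁴ − (315)⁴ = 7.71×10^10 − 9.85×10^9 = 6.73×10^10 K⁴.
Q = 0.13 × 5.67×10⁻⁸ × 5.24×10^-3 × 6.73×10^10 = 2.60 W.

Q ≈ 2.60 W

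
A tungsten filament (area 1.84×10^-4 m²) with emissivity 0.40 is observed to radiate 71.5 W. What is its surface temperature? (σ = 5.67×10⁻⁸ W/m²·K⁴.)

From P = εσAT⁴, T = (P / εσA)^(1/4) = (71.5 / (0.40 × 5.67×10⁻⁸ × 1.84×10^-4))^(1/4).
T = (1.71×10^13)^(1/4) = 2030 K.

T ≈ 2030 K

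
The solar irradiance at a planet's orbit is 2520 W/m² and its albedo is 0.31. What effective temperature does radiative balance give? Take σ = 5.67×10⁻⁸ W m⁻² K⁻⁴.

T ≈ 296 K

Power absorbed = (1−a)S·πR²; power emitted = 4πR²σT⁴. Equating and cancelling πR²:
T = ((1−a)S / 4σ)^(1/4) = (1740 / (4 × 5.67×10⁻⁸))^(1/4) = (7.67×10^9)^(1/4).
T = 296 K.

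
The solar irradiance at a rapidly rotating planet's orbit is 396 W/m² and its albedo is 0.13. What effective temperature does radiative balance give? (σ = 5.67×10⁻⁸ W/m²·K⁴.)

T ≈ 197 K

Power absorbed = (1−a)S·πR²; power emitted = 4πR²σT⁴. Equating and cancelling πR²:
T = ((1−a)S / 4σ)^(1/4) = (345 / (4 × 5.67×10⁻⁸))^(1/4) = (1.52×10^9)^(1/4).
T = 197 K.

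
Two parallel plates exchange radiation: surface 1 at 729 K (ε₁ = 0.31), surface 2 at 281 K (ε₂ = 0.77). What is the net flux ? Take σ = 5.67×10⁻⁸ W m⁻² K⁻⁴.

q ≈ 4440 W/m²

For two large parallel gray plates, q = σ(T₁⁴ − T₂⁴) / (1/ε₁ + 1/ε₂ − 1).
1/ε₁ + 1/ε₂ − 1 = 1/0.31 + 1/0.77 − 1 = 3.525.
T₁⁴ − T₂⁴ = 2.82×10^11 − 6.23×10^9 = 2.76×10^11 K⁴.
q = 5.67×10⁻⁸ × 2.76×10^11 / 3.525 = 4440 W/m².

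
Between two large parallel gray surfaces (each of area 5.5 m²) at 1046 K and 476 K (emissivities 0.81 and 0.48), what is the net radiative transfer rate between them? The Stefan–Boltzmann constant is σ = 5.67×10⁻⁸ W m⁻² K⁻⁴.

Q ≈ 1.54×10^5 W

For two large parallel gray plates, q = σ(T₁⁴ − T₂⁴) / (1/ε₁ + 1/ε₂ − 1).
1/ε₁ + 1/ε₂ − 1 = 1/0.81 + 1/0.48 − 1 = 2.318.
T₁⁴ − T₂⁴ = 1.20×10^12 − 5.13×10^10 = 1.15×10^12 K⁴.
q = 5.67×10⁻⁸ × 1.15×10^12 / 2.318 = 28000 W/m².
Q = q·A = 28000 × 5.5 = 1.54×10^5 W.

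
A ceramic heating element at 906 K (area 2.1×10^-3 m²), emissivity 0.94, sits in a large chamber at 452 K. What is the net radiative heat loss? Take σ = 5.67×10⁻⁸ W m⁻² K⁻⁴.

Q ≈ 70.7 W

Q = εσA(T⁴ − T_s⁴). T⁴ − T_s⁴ = (906)⁴ − (452)⁴ = 6.74×10^11 − 4.17×10^10 = 6.32×10^11 K⁴.
Q = 0.94 × 5.67×10⁻⁸ × 2.10×10^-3 × 6.32×10^11 = 70.7 W.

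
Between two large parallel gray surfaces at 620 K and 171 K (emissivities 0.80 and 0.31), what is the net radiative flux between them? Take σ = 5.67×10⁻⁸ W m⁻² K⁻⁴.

For two large parallel gray plates, q = σ(T₁⁴ − T₂⁴) / (1/ε₁ + 1/ε₂ − 1).
1/ε₁ + 1/ε₂ − 1 = 1/0.80 + 1/0.31 − 1 = 3.476.
T₁⁴ − T₂⁴ = 1.48×10^11 − 8.55×10^8 = 1.47×10^11 K⁴.
q = 5.67×10⁻⁸ × 1.47×10^11 / 3.476 = 2400 W/m².

q ≈ 2400 W/m²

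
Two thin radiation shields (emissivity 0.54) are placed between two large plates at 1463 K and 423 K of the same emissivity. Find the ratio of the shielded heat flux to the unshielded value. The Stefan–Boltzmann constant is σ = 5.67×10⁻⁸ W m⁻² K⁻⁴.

With N identical shields there are N+1 = 3 gaps in series, each with the same radiative resistance, so the flux falls to 1/(N+1) of its unshielded value.

ratio ≈ 0.333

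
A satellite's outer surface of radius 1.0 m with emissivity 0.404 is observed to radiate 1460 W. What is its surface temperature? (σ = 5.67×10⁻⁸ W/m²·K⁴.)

A = 4πr² = 4π × (1.0)² = 12.6 m².
From P = εσAT⁴, T = (P / εσA)^(1/4) = (1460 / (0.404 × 5.67×10⁻⁸ × 12.6))^(1/4).
T = (5.07×10^9)^(1/4) = 267 K.

T ≈ 267 K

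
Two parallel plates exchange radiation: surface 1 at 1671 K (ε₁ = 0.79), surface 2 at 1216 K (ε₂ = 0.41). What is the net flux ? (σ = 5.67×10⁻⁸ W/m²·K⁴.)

For two large parallel gray plates, q = σ(T₁⁴ − T₂⁴) / (1/ε₁ + 1/ε₂ − 1).
1/ε₁ + 1/ε₂ − 1 = 1/0.79 + 1/0.41 − 1 = 2.705.
T₁⁴ − T₂⁴ = 7.80×10^12 − 2.19×10^12 = 5.61×10^12 K⁴.
q = 5.67×10⁻⁸ × 5.61×10^12 / 2.705 = 1.18×10^5 W/m².

q ≈ 1.18×10^5 W/m²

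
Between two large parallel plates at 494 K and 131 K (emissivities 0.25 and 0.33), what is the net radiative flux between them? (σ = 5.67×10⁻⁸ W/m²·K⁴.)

For two large parallel gray plates, q = σ(T₁⁴ − T₂⁴) / (1/ε₁ + 1/ε₂ − 1).
1/ε₁ + 1/ε₂ − 1 = 1/0.25 + 1/0.33 − 1 = 6.030.
T₁⁴ − T₂⁴ = 5.96×10^10 − 2.94×10^8 = 5.93×10^10 K⁴.
q = 5.67×10⁻⁸ × 5.93×10^10 / 6.030 = 557 W/m².

q ≈ 557 W/m²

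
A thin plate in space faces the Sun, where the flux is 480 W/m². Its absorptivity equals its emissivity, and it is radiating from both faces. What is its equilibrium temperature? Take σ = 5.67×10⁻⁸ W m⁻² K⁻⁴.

Absorbed flux αS = emitted flux 2εσT⁴ per unit area; with α = ε this gives T = (S/2σ)^(1/4).
T = (480 / (2 × 5.67×10⁻⁸))^(1/4) = (4.23×10^9)^(1/4).
T = 255 K.

T ≈ 255 K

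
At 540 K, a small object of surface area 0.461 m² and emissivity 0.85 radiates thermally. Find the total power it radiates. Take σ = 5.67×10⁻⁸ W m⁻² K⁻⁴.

P = εσAT⁴ = 0.85 × 5.67×10⁻⁸ × 0.461 × (540)⁴ = 0.85 × 5.67×10⁻⁸ × 0.461 × 8.50×10^10.
P = 1890 W.

P ≈ 1890 W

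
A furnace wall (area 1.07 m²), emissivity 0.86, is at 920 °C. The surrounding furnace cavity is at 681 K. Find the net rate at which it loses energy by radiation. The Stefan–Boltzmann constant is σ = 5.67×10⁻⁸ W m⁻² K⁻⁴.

Q ≈ 94500 W

Convert: 920 °C = 1193 K.
Q = εσA(T⁴ − T_s⁴). T⁴ − T_s⁴ = (1193)⁴ − (681)⁴ = 2.03×10^12 − 2.15×10^11 = 1.81×10^12 K⁴.
Q = 0.86 × 5.67×10⁻⁸ × 1.07 × 1.81×10^12 = 94500 W.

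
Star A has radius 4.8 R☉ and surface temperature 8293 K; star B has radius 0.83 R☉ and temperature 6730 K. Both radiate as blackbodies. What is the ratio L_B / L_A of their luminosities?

L_B/L_A ≈ 0.0130

L = 4πR²σT⁴ ∝ R²T⁴, so L_B/L_A = (0.83/4.8)² × (6730/8293)⁴ = 0.0299 × 0.434 = 0.0130.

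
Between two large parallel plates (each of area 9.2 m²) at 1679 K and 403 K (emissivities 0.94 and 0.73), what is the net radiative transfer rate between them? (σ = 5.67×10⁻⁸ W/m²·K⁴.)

For two large parallel gray plates, q = σ(T₁⁴ − T₂⁴) / (1/ε₁ + 1/ε₂ − 1).
1/ε₁ + 1/ε₂ − 1 = 1/0.94 + 1/0.73 − 1 = 1.434.
T₁⁴ − T₂⁴ = 7.95×10^12 − 2.64×10^10 = 7.92×10^12 K⁴.
q = 5.67×10⁻⁸ × 7.92×10^12 / 1.434 = 3.13×10^5 W/m².
Q = q·A = 3.13×10^5 × 9.2 = 2.88×10^6 W.

Q ≈ 2.88×10^6 W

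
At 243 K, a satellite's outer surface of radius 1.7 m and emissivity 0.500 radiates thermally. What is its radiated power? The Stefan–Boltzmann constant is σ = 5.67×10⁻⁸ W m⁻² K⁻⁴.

P ≈ 3590 W

A = 4πr² = 4π × (1.7)² = 36.3 m².
Stefan–Boltzmann: P = εσAT⁴ = 0.500 × 5.67×10⁻⁸ × 36.3 × (243)⁴ = 0.500 × 5.67×10⁻⁸ × 36.3 × 3.49×10^9.
P = 3590 W.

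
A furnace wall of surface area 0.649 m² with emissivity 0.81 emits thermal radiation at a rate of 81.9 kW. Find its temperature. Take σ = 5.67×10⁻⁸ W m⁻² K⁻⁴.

From P = εσAT⁴, T = (P / εσA)^(1/4) = (81900 / (0.81 × 5.67×10⁻⁸ × 0.649))^(1/4).
T = (2.75×10^12)^(1/4) = 1290 K.

T ≈ 1290 K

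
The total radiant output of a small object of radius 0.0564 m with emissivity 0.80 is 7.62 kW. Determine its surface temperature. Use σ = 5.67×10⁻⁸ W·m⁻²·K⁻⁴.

T ≈ 1430 K

A = 4πr² = 4π × (0.0564)² = 0.0400 m².
From P = εσAT⁴, T = (P / εσA)^(1/4) = (7620 / (0.80 × 5.67×10⁻⁸ × 0.0400))^(1/4).
T = (4.20×10^12)^(1/4) = 1430 K.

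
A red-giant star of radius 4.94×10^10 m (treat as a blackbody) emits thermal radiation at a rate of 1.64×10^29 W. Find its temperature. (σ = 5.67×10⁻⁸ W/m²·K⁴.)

T ≈ 3120 K

A = 4πr² = 4π × (4.94×10^10)² = 3.07×10^22 m².
From P = σAT⁴, T = (P / σA)^(1/4) = (1.64×10^29 / (5.67×10⁻⁸ × 3.07×10^22))^(1/4).
T = (9.43×10^13)^(1/4) = 3120 K.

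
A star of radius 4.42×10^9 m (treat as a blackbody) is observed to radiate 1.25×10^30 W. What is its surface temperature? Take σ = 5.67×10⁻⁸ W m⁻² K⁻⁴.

T ≈ 17300 K

A = 4πr² = 4π × (4.42×10^9)² = 2.46×10^20 m².
From P = σAT⁴, T = (P / σA)^(1/4) = (1.25×10^30 / (5.67×10⁻⁸ × 2.46×10^20))^(1/4).
T = (8.98×10^16)^(1/4) = 17300 K.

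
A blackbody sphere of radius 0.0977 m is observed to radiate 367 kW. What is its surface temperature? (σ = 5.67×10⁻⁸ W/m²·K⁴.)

A = 4πr² = 4π × (0.0977)² = 0.120 m².
From P = σAT⁴, T = (P / σA)^(1/4) = (3.67×10^5 / (5.67×10⁻⁸ × 0.120))^(1/4).
T = (5.40×10^13)^(1/4) = 2710 K.

T ≈ 2710 K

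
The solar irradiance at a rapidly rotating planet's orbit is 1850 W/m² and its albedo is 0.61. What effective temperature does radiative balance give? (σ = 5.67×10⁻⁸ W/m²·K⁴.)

Power absorbed = (1−a)S·πR²; power emitted = 4πR²σT⁴. Equating and cancelling πR²:
T = ((1−a)S / 4σ)^(1/4) = (722 / (4 × 5.67×10⁻⁸))^(1/4) = (3.18×10^9)^(1/4).
T = 237 K.

T ≈ 237 K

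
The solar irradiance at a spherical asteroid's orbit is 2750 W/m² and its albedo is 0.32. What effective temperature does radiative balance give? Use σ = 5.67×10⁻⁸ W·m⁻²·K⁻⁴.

T ≈ 301 K

Power absorbed = (1−a)S·πR²; power emitted = 4πR²σT⁴. Equating and cancelling πR²:
T = ((1−a)S / 4σ)^(1/4) = (1870 / (4 × 5.67×10⁻⁸))^(1/4) = (8.25×10^9)^(1/4).
T = 301 K.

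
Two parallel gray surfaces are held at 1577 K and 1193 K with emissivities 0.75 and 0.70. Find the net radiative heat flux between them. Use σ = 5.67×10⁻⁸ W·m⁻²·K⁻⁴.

For two large parallel gray plates, q = σ(T₁⁴ − T₂⁴) / (1/ε₁ + 1/ε₂ − 1).
1/ε₁ + 1/ε₂ − 1 = 1/0.75 + 1/0.70 − 1 = 1.762.
T₁⁴ − T₂⁴ = 6.18×10^12 − 2.03×10^12 = 4.16×10^12 K⁴.
q = 5.67×10⁻⁸ × 4.16×10^12 / 1.762 = 1.34×10^5 W/m².

q ≈ 1.34×10^5 W/m²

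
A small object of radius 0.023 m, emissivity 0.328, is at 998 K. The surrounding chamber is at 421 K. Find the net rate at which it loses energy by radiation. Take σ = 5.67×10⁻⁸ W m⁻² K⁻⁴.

A = 4πr² = 4π × (0.023)² = 6.65×10^-3 m².
Q = εσA(T⁴ − T_s⁴). T⁴ − T_s⁴ = (998)⁴ − (421)⁴ = 9.92×10^11 − 3.14×10^10 = 9.61×10^11 K⁴.
Q = 0.328 × 5.67×10⁻⁸ × 6.65×10^-3 × 9.61×10^11 = 119 W.

Q ≈ 119 W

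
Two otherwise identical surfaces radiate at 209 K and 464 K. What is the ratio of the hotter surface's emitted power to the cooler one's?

P ∝ T⁴, so the ratio is (464/209)⁴ = (2.220)⁴ = 24.3.

ratio ≈ 24.3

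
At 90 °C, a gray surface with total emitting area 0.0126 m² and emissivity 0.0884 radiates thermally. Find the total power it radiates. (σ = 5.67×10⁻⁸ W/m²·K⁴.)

P ≈ 1.10 W

90 °C = 363 K.
P = εσAT⁴ = 0.0884 × 5.67×10⁻⁸ × 0.0126 × (363)⁴ = 0.0884 × 5.67×10⁻⁸ × 0.0126 × 1.74×10^10.
P = 1.10 W.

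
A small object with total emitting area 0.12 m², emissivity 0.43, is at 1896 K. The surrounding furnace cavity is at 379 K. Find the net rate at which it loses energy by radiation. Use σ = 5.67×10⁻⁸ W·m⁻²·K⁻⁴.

Q = εσA(T⁴ − T_s⁴). T⁴ − T_s⁴ = (1896)⁴ − (379)⁴ = 1.29×10^13 − 2.06×10^10 = 1.29×10^13 K⁴.
Q = 0.43 × 5.67×10⁻⁸ × 0.120 × 1.29×10^13 = 37700 W.

Q ≈ 37700 W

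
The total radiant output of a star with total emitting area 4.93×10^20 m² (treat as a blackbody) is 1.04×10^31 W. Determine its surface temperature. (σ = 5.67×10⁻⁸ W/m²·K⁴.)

From P = σAT⁴, T = (P / σA)^(1/4) = (1.04×10^31 / (5.67×10⁻⁸ × 4.93×10^20))^(1/4).
T = (3.72×10^17)^(1/4) = 24700 K.

T ≈ 24700 K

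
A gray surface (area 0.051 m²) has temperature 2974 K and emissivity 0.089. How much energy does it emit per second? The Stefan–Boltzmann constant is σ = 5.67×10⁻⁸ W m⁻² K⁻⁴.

P = εσAT⁴ = 0.089 × 5.67×10⁻⁸ × 0.0510 × (2974)⁴ = 0.089 × 5.67×10⁻⁸ × 0.0510 × 7.82×10^13.
P = 20100 W.

P ≈ 20100 W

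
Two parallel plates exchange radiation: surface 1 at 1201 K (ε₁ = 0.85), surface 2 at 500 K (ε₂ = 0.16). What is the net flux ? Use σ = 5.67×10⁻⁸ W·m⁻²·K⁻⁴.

For two large parallel gray plates, q = σ(T₁⁴ − T₂⁴) / (1/ε₁ + 1/ε₂ − 1).
1/ε₁ + 1/ε₂ − 1 = 1/0.85 + 1/0.16 − 1 = 6.426.
T₁⁴ − T₂⁴ = 2.08×10^12 − 6.25×10^10 = 2.02×10^12 K⁴.
q = 5.67×10⁻⁸ × 2.02×10^12 / 6.426 = 17800 W/m².

q ≈ 17800 W/m²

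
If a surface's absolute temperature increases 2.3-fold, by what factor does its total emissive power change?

P ∝ T⁴, so the power scales as (2.3)⁴ = 28.0.

factor ≈ 28.0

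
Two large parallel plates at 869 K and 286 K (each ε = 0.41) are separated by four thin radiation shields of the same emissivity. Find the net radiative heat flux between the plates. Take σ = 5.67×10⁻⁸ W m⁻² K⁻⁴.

Each of the 5 gaps contributes resistance (2/ε − 1) = 2/0.41 − 1 = 3.878; total = 19.39.
q = σ(T₁⁴ − T₂⁴) / 19.39 = 5.67×10⁻⁸ × 5.64×10^11 / 19.39 = 1650 W/m².

q ≈ 1650 W/m²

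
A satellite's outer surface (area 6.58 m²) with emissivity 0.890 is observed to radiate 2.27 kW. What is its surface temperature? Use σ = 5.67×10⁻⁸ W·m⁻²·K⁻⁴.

T ≈ 288 K

From P = εσAT⁴, T = (P / εσA)^(1/4) = (2270 / (0.890 × 5.67×10⁻⁸ × 6.58))^(1/4).
T = (6.84×10^9)^(1/4) = 288 K.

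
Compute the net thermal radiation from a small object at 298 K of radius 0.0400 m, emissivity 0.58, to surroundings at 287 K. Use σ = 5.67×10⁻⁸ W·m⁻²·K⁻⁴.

Q ≈ 0.728 W

A = 4πr² = 4π × (0.0400)² = 0.0201 m².
Q = εσA(T⁴ − T_s⁴). T⁴ − T_s⁴ = (298)⁴ − (287)⁴ = 7.89×10^9 − 6.78×10^9 = 1.10×10^9 K⁴.
Q = 0.58 × 5.67×10⁻⁸ × 0.0201 × 1.10×10^9 = 0.728 W.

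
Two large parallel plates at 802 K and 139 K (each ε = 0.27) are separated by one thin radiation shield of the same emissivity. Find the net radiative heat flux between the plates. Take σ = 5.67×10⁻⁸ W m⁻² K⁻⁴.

q ≈ 1830 W/m²

Each of the 2 gaps contributes resistance (2/ε − 1) = 2/0.27 − 1 = 6.407; total = 12.81.
q = σ(T₁⁴ − T₂⁴) / 12.81 = 5.67×10⁻⁸ × 4.13×10^11 / 12.81 = 1830 W/m².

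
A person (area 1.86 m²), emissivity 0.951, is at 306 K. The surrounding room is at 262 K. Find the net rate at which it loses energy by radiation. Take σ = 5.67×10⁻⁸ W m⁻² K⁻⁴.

Q = εσA(T⁴ − T_s⁴). T⁴ − T_s⁴ = (306)⁴ − (262)⁴ = 8.77×10^9 − 4.71×10^9 = 4.06×10^9 K⁴.
Q = 0.951 × 5.67×10⁻⁸ × 1.86 × 4.06×10^9 = 407 W.

Q ≈ 407 W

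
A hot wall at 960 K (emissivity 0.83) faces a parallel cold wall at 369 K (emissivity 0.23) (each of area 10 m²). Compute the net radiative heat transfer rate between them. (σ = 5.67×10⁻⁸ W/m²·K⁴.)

For two large parallel gray plates, q = σ(T₁⁴ − T₂⁴) / (1/ε₁ + 1/ε₂ − 1).
1/ε₁ + 1/ε₂ − 1 = 1/0.83 + 1/0.23 − 1 = 4.553.
T₁⁴ − T₂⁴ = 8.49×10^11 − 1.85×10^10 = 8.31×10^11 K⁴.
q = 5.67×10⁻⁸ × 8.31×10^11 / 4.553 = 10300 W/m².
Q = q·A = 10300 × 10 = 1.03×10^5 W.

Q ≈ 1.03×10^5 W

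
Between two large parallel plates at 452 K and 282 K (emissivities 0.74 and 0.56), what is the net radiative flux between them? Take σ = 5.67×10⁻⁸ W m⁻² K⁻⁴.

For two large parallel gray plates, q = σ(T₁⁴ − T₂⁴) / (1/ε₁ + 1/ε₂ − 1).
1/ε₁ + 1/ε₂ − 1 = 1/0.74 + 1/0.56 − 1 = 2.137.
T₁⁴ − T₂⁴ = 4.17×10^10 − 6.32×10^9 = 3.54×10^10 K⁴.
q = 5.67×10⁻⁸ × 3.54×10^10 / 2.137 = 940 W/m².

q ≈ 940 W/m²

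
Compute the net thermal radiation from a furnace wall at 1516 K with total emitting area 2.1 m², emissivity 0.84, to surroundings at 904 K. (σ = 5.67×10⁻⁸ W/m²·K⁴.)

Q ≈ 4.62×10^5 W

Q = εσA(T⁴ − T_s⁴). T⁴ − T_s⁴ = (1516)⁴ − (904)⁴ = 5.28×10^12 − 6.68×10^11 = 4.61×10^12 K⁴.
Q = 0.84 × 5.67×10⁻⁸ × 2.10 × 4.61×10^12 = 4.62×10^5 W.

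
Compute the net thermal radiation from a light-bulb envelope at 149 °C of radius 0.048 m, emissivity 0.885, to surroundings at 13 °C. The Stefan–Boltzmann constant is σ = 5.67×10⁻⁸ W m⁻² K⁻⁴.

Q ≈ 36.4 W

A = 4πr² = 4π × (0.048)² = 0.0290 m².
Convert: 149 °C = 422 K; 13 °C = 286 K.
Q = εσA(T⁴ − T_s⁴). T⁴ − T_s⁴ = (422)⁴ − (286)⁴ = 3.17×10^10 − 6.69×10^9 = 2.50×10^10 K⁴.
Q = 0.885 × 5.67×10⁻⁸ × 0.0290 × 2.50×10^10 = 36.4 W.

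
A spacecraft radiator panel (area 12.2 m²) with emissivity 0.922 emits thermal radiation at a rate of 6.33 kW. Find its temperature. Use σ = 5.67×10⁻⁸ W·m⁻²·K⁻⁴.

From P = εσAT⁴, T = (P / εσA)^(1/4) = (6330 / (0.922 × 5.67×10⁻⁸ × 12.2))^(1/4).
T = (9.92×10^9)^(1/4) = 316 K.

T ≈ 316 K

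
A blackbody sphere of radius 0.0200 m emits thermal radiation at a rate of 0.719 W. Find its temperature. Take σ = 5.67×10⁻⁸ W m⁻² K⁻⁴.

T ≈ 224 K

A = 4πr² = 4π × (0.0200)² = 5.03×10^-3 m².
From P = σAT⁴, T = (P / σA)^(1/4) = (0.719 / (5.67×10⁻⁸ × 5.03×10^-3))^(1/4).
T = (2.52×10^9)^(1/4) = 224 K.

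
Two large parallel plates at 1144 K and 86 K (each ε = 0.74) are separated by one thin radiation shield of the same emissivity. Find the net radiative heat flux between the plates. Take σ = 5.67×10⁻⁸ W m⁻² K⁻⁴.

q ≈ 28500 W/m²

Each of the 2 gaps contributes resistance (2/ε − 1) = 2/0.74 − 1 = 1.703; total = 3.405.
q = σ(T₁⁴ − T₂⁴) / 3.405 = 5.67×10⁻⁸ × 1.71×10^12 / 3.405 = 28500 W/m².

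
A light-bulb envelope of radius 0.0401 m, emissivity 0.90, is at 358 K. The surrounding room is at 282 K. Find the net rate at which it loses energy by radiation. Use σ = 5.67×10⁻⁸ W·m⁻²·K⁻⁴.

A = 4πr² = 4π × (0.0401)² = 0.0202 m².
Q = εσA(T⁴ − T_s⁴). T⁴ − T_s⁴ = (358)⁴ − (282)⁴ = 1.64×10^10 − 6.32×10^9 = 1.01×10^10 K⁴.
Q = 0.90 × 5.67×10⁻⁸ × 0.0202 × 1.01×10^10 = 10.4 W.

Q ≈ 10.4 W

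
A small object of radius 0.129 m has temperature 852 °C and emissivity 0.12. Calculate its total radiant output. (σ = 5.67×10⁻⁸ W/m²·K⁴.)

P ≈ 2280 W

A = 4πr² = 4π × (0.129)² = 0.209 m².
852 °C = 1125 K.
P = εσAT⁴ = 0.12 × 5.67×10⁻⁸ × 0.209 × (1125)⁴ = 0.12 × 5.67×10⁻⁸ × 0.209 × 1.60×10^12.
P = 2280 W.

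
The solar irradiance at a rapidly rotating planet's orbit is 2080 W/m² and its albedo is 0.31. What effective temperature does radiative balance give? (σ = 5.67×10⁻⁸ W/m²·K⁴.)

T ≈ 282 K

Power absorbed = (1−a)S·πR²; power emitted = 4πR²σT⁴. Equating and cancelling πR²:
T = ((1−a)S / 4σ)^(1/4) = (1440 / (4 × 5.67×10⁻⁸))^(1/4) = (6.33×10^9)^(1/4).
T = 282 K.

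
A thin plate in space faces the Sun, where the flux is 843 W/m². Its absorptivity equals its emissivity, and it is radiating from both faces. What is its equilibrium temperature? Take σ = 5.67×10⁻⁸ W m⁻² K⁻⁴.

T ≈ 294 K

Absorbed flux αS = emitted flux 2εσT⁴ per unit area; with α = ε this gives T = (S/2σ)^(1/4).
T = (843 / (2 × 5.67×10⁻⁸))^(1/4) = (7.43×10^9)^(1/4).
T = 294 K.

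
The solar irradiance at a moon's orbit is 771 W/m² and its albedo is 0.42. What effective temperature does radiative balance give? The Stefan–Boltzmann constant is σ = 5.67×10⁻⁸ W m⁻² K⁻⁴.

Power absorbed = (1−a)S·πR²; power emitted = 4πR²σT⁴. Equating and cancelling πR²:
T = ((1−a)S / 4σ)^(1/4) = (447 / (4 × 5.67×10⁻⁸))^(1/4) = (1.97×10^9)^(1/4).
T = 211 K.

T ≈ 211 K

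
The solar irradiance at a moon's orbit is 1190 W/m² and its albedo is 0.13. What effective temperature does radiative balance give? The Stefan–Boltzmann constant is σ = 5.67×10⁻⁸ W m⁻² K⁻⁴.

Power absorbed = (1−a)S·πR²; power emitted = 4πR²σT⁴. Equating and cancelling πR²:
T = ((1−a)S / 4σ)^(1/4) = (1040 / (4 × 5.67×10⁻⁸))^(1/4) = (4.56×10^9)^(1/4).
T = 260 K.

T ≈ 260 K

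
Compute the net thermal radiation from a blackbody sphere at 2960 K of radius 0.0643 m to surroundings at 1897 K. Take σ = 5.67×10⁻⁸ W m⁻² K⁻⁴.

A = 4πr² = 4π × (0.0643)² = 0.0520 m².
Q = σA(T⁴ − T_s⁴). T⁴ − T_s⁴ = (2960)⁴ − (1897)⁴ = 7.68×10^13 − 1.29×10^13 = 6.38×10^13 K⁴.
Q = 5.67×10⁻⁸ × 0.0520 × 6.38×10^13 = 1.88×10^5 W.

Q ≈ 1.88×10^5 W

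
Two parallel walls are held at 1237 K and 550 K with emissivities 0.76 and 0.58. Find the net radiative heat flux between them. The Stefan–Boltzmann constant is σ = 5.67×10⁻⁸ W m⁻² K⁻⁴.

q ≈ 62500 W/m²

For two large parallel gray plates, q = σ(T₁⁴ − T₂⁴) / (1/ε₁ + 1/ε₂ − 1).
1/ε₁ + 1/ε₂ − 1 = 1/0.76 + 1/0.58 − 1 = 2.040.
T₁⁴ − T₂⁴ = 2.34×10^12 − 9.15×10^10 = 2.25×10^12 K⁴.
q = 5.67×10⁻⁸ × 2.25×10^12 / 2.040 = 62500 W/m².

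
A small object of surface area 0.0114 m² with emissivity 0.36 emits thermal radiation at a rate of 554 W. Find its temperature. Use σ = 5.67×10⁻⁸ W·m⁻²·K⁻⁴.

From P = εσAT⁴, T = (P / εσA)^(1/4) = (554 / (0.36 × 5.67×10⁻⁸ × 0.0114))^(1/4).
T = (2.38×10^12)^(1/4) = 1240 K.

T ≈ 1240 K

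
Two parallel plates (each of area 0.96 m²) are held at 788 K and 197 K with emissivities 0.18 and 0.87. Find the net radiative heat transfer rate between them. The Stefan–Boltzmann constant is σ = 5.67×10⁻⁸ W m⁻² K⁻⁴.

For two large parallel gray plates, q = σ(T₁⁴ − T₂⁴) / (1/ε₁ + 1/ε₂ − 1).
1/ε₁ + 1/ε₂ − 1 = 1/0.18 + 1/0.87 − 1 = 5.705.
T₁⁴ − T₂⁴ = 3.86×10^11 − 1.51×10^9 = 3.84×10^11 K⁴.
q = 5.67×10⁻⁸ × 3.84×10^11 / 5.705 = 3820 W/m².
Q = q·A = 3820 × 0.96 = 3660 W.

Q ≈ 3660 W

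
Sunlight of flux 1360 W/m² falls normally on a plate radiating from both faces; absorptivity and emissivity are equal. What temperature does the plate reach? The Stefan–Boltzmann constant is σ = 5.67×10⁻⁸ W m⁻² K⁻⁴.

Absorbed flux αS = emitted flux 2εσT⁴ per unit area; with α = ε this gives T = (S/2σ)^(1/4).
T = (1360 / (2 × 5.67×10⁻⁸))^(1/4) = (1.20×10^10)^(1/4).
T = 331 K.

T ≈ 331 K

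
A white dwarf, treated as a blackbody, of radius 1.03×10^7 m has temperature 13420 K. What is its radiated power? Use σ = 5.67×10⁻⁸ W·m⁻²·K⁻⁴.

A = 4πr² = 4π × (1.03×10^7)² = 1.33×10^15 m².
P = σAT⁴ = 5.67×10⁻⁸ × 1.33×10^15 × (13420)⁴ = 5.67×10⁻⁸ × 1.33×10^15 × 3.24×10^16.
P = 2.45×10^24 W.

P ≈ 2.45×10^24 W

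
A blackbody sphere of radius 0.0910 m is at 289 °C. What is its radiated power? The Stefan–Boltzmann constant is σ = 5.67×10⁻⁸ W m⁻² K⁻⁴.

A = 4πr² = 4π × (0.0910)² = 0.104 m².
289 °C = 562 K.
P = σAT⁴ = 5.67×10⁻⁸ × 0.104 × (562)⁴ = 5.67×10⁻⁸ × 0.104 × 9.98×10^10.
P = 589 W.

P ≈ 589 W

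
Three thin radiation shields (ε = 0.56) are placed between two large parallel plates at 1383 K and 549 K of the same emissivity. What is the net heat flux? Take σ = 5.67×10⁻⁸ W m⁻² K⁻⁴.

q ≈ 19700 W/m²

Each of the 4 gaps contributes resistance (2/ε − 1) = 2/0.56 − 1 = 2.571; total = 10.29.
q = σ(T₁⁴ − T₂⁴) / 10.29 = 5.67×10⁻⁸ × 3.57×10^12 / 10.29 = 19700 W/m².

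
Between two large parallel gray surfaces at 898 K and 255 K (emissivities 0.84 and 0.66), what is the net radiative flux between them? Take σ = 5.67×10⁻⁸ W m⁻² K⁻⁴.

q ≈ 21500 W/m²

For two large parallel gray plates, q = σ(T₁⁴ − T₂⁴) / (1/ε₁ + 1/ε₂ − 1).
1/ε₁ + 1/ε₂ − 1 = 1/0.84 + 1/0.66 − 1 = 1.706.
T₁⁴ − T₂⁴ = 6.50×10^11 − 4.23×10^9 = 6.46×10^11 K⁴.
q = 5.67×10⁻⁸ × 6.46×10^11 / 1.706 = 21500 W/m².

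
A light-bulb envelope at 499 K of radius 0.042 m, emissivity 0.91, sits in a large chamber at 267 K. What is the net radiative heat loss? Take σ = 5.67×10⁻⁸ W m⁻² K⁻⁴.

A = 4πr² = 4π × (0.042)² = 0.0222 m².
Q = εσA(T⁴ − T_s⁴). T⁴ − T_s⁴ = (499)⁴ − (267)⁴ = 6.20×10^10 − 5.08×10^9 = 5.69×10^10 K⁴.
Q = 0.91 × 5.67×10⁻⁸ × 0.0222 × 5.69×10^10 = 65.1 W.

Q ≈ 65.1 W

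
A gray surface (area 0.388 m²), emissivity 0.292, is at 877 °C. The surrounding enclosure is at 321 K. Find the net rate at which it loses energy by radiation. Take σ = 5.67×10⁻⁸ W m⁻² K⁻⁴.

Q ≈ 11200 W

Convert: 877 °C = 1150 K.
Q = εσA(T⁴ − T_s⁴). T⁴ − T_s⁴ = (1150)⁴ − (321)⁴ = 1.75×10^12 − 1.06×10^10 = 1.74×10^12 K⁴.
Q = 0.292 × 5.67×10⁻⁸ × 0.388 × 1.74×10^12 = 11200 W.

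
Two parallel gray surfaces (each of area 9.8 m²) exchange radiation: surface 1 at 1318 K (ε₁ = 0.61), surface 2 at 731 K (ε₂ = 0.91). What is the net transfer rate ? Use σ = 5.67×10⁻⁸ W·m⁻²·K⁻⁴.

Q ≈ 8.73×10^5 W

For two large parallel gray plates, q = σ(T₁⁴ − T₂⁴) / (1/ε₁ + 1/ε₂ − 1).
1/ε₁ + 1/ε₂ − 1 = 1/0.61 + 1/0.91 − 1 = 1.738.
T₁⁴ − T₂⁴ = 3.02×10^12 − 2.86×10^11 = 2.73×10^12 K⁴.
q = 5.67×10⁻⁸ × 2.73×10^12 / 1.738 = 89100 W/m².
Q = q·A = 89100 × 9.8 = 8.73×10^5 W.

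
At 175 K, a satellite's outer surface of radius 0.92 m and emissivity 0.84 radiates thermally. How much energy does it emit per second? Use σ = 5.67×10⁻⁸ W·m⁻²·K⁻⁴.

A = 4πr² = 4π × (0.92)² = 10.6 m².
Stefan–Boltzmann: P = εσAT⁴ = 0.84 × 5.67×10⁻⁸ × 10.6 × (175)⁴ = 0.84 × 5.67×10⁻⁸ × 10.6 × 9.38×10^8.
P = 475 W.

P ≈ 475 W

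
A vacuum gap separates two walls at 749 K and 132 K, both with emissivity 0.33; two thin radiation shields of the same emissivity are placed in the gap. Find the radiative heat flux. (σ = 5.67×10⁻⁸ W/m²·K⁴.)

q ≈ 1170 W/m²

Each of the 3 gaps contributes resistance (2/ε − 1) = 2/0.33 − 1 = 5.061; total = 15.18.
q = σ(T₁⁴ − T₂⁴) / 15.18 = 5.67×10⁻⁸ × 3.14×10^11 / 15.18 = 1170 W/m².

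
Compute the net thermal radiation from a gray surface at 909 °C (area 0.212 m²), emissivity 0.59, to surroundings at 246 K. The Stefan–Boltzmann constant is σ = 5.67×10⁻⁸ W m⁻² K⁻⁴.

Q ≈ 13800 W

Convert: 909 °C = 1182 K.
Q = εσA(T⁴ − T_s⁴). T⁴ − T_s⁴ = (1182)⁴ − (246)⁴ = 1.95×10^12 − 3.66×10^9 = 1.95×10^12 K⁴.
Q = 0.59 × 5.67×10⁻⁸ × 0.212 × 1.95×10^12 = 13800 W.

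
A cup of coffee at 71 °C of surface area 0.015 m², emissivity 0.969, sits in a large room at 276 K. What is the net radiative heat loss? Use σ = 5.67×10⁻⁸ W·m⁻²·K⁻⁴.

Q ≈ 6.76 W

Convert: 71 °C = 344 K.
Q = εσA(T⁴ − T_s⁴). T⁴ − T_s⁴ = (344)⁴ − (276)⁴ = 1.40×10^10 − 5.80×10^9 = 8.20×10^9 K⁴.
Q = 0.969 × 5.67×10⁻⁸ × 0.0150 × 8.20×10^9 = 6.76 W.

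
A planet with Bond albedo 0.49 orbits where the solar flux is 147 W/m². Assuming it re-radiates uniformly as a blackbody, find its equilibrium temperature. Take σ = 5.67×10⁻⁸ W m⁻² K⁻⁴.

T ≈ 135 K

Power absorbed = (1−a)S·πR²; power emitted = 4πR²σT⁴. Equating and cancelling πR²:
T = ((1−a)S / 4σ)^(1/4) = (75.0 / (4 × 5.67×10⁻⁸))^(1/4) = (3.31×10^8)^(1/4).
T = 135 K.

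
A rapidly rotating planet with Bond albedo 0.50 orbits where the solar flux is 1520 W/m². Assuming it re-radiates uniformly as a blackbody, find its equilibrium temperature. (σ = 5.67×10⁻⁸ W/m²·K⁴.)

Power absorbed = (1−a)S·πR²; power emitted = 4πR²σT⁴. Equating and cancelling πR²:
T = ((1−a)S / 4σ)^(1/4) = (760 / (4 × 5.67×10⁻⁸))^(1/4) = (3.35×10^9)^(1/4).
T = 241 K.

T ≈ 241 K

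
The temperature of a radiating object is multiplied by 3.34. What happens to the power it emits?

P ∝ T⁴, so the power scales as (3.34)⁴ = 124.

factor ≈ 124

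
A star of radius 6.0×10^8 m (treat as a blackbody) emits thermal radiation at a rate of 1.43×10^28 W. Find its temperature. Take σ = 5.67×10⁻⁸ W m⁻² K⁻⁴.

T ≈ 15400 K

A = 4πr² = 4π × (6.0×10^8)² = 4.52×10^18 m².
From P = σAT⁴, T = (P / σA)^(1/4) = (1.43×10^28 / (5.67×10⁻⁸ × 4.52×10^18))^(1/4).
T = (5.57×10^16)^(1/4) = 15400 K.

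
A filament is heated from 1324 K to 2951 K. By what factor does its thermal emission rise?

P ∝ T⁴, so the ratio is (2951/1324)⁴ = (2.229)⁴ = 24.7.

ratio ≈ 24.7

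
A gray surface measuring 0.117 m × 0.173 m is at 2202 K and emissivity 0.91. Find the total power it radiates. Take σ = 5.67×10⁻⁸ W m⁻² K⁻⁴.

A = 0.117 × 0.173 = 0.0202 m².
Stefan–Boltzmann: P = εσAT⁴ = 0.91 × 5.67×10⁻⁸ × 0.0202 × (2202)⁴ = 0.91 × 5.67×10⁻⁸ × 0.0202 × 2.35×10^13.
P = 24600 W.

P ≈ 24600 W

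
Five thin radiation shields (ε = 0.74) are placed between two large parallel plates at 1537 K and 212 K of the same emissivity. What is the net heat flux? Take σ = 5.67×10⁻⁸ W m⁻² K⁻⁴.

q ≈ 31000 W/m²

Each of the 6 gaps contributes resistance (2/ε − 1) = 2/0.74 − 1 = 1.703; total = 10.22.
q = σ(T₁⁴ − T₂⁴) / 10.22 = 5.67×10⁻⁸ × 5.58×10^12 / 10.22 = 31000 W/m².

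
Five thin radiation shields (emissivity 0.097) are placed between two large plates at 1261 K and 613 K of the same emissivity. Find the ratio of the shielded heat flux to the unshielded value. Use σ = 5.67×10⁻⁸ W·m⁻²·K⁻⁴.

With N identical shields there are N+1 = 6 gaps in series, each with the same radiative resistance, so the flux falls to 1/(N+1) of its unshielded value.

ratio ≈ 0.167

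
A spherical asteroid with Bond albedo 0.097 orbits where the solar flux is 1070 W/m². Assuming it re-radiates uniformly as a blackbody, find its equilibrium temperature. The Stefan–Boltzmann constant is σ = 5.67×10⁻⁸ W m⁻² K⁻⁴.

T ≈ 255 K

Power absorbed = (1−a)S·πR²; power emitted = 4πR²σT⁴. Equating and cancelling πR²:
T = ((1−a)S / 4σ)^(1/4) = (966 / (4 × 5.67×10⁻⁸))^(1/4) = (4.26×10^9)^(1/4).
T = 255 K.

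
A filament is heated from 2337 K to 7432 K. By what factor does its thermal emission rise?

P ∝ T⁴, so the ratio is (7432/2337)⁴ = (3.180)⁴ = 102.

ratio ≈ 102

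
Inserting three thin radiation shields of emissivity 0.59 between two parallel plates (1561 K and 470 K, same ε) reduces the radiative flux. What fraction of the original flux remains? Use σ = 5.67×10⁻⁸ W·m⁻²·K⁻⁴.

ratio ≈ 0.250

With N identical shields there are N+1 = 4 gaps in series, each with the same radiative resistance, so the flux falls to 1/(N+1) of its unshielded value.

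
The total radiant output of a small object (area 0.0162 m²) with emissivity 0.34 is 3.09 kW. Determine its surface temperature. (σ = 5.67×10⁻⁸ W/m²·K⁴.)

T ≈ 1770 K

From P = εσAT⁴, T = (P / εσA)^(1/4) = (3090 / (0.34 × 5.67×10⁻⁸ × 0.0162))^(1/4).
T = (9.89×10^12)^(1/4) = 1770 K.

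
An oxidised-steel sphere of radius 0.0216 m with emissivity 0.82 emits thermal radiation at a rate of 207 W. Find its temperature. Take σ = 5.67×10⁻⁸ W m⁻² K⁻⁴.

A = 4πr² = 4π × (0.0216)² = 5.86×10^-3 m².
From P = εσAT⁴, T = (P / εσA)^(1/4) = (207 / (0.82 × 5.67×10⁻⁸ × 5.86×10^-3))^(1/4).
T = (7.59×10^11)^(1/4) = 933 K.

T ≈ 933 K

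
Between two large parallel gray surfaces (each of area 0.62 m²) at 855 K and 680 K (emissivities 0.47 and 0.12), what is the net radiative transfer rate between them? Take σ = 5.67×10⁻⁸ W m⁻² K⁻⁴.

For two large parallel gray plates, q = σ(T₁⁴ − T₂⁴) / (1/ε₁ + 1/ε₂ − 1).
1/ε₁ + 1/ε₂ − 1 = 1/0.47 + 1/0.12 − 1 = 9.461.
T₁⁴ − T₂⁴ = 5.34×10^11 − 2.14×10^11 = 3.21×10^11 K⁴.
q = 5.67×10⁻⁸ × 3.21×10^11 / 9.461 = 1920 W/m².
Q = q·A = 1920 × 0.62 = 1190 W.

Q ≈ 1190 W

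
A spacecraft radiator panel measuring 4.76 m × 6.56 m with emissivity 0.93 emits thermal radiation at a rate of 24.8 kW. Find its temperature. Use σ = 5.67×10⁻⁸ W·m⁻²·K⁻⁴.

A = 4.76 × 6.56 = 31.2 m².
From P = εσAT⁴, T = (P / εσA)^(1/4) = (24800 / (0.93 × 5.67×10⁻⁸ × 31.2))^(1/4).
T = (1.51×10^10)^(1/4) = 350 K.

T ≈ 350 K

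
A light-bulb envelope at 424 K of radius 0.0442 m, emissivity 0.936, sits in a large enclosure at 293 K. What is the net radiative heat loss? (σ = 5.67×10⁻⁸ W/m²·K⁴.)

Q ≈ 32.5 W

A = 4πr² = 4π × (0.0442)² = 0.0246 m².
Q = εσA(T⁴ − T_s⁴). T⁴ − T_s⁴ = (424)⁴ − (293)⁴ = 3.23×10^10 − 7.37×10^9 = 2.49×10^10 K⁴.
Q = 0.936 × 5.67×10⁻⁸ × 0.0246 × 2.49×10^10 = 32.5 W.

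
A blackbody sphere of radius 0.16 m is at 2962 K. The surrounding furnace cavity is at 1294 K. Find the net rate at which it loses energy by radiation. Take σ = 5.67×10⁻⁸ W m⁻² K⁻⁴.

A = 4πr² = 4π × (0.16)² = 0.322 m².
Q = σA(T⁴ − T_s⁴). T⁴ − T_s⁴ = (2962)⁴ − (1294)⁴ = 7.70×10^13 − 2.80×10^12 = 7.42×10^13 K⁴.
Q = 5.67×10⁻⁸ × 0.322 × 7.42×10^13 = 1.35×10^6 W.

Q ≈ 1.35×10^6 W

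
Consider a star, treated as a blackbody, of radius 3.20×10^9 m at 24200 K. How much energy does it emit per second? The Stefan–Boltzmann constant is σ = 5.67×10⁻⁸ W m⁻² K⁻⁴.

A = 4πr² = 4π × (3.20×10^9)² = 1.29×10^20 m².
P = σAT⁴ = 5.67×10⁻⁸ × 1.29×10^20 × (24200)⁴ = 5.67×10⁻⁸ × 1.29×10^20 × 3.43×10^17.
P = 2.50×10^30 W.

P ≈ 2.50×10^30 W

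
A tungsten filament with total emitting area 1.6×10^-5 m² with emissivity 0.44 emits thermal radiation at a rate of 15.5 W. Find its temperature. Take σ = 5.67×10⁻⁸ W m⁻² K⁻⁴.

From P = εσAT⁴, T = (P / εσA)^(1/4) = (15.5 / (0.44 × 5.67×10⁻⁸ × 1.60×10^-5))^(1/4).
T = (3.88×10^13)^(1/4) = 2500 K.

T ≈ 2500 K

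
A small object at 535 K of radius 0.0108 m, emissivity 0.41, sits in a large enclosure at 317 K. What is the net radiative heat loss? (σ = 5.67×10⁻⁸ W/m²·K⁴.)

Q ≈ 2.45 W

A = 4πr² = 4π × (0.0108)² = 1.47×10^-3 m².
Q = εσA(T⁴ − T_s⁴). T⁴ − T_s⁴ = (535)⁴ − (317)⁴ = 8.19×10^10 − 1.01×10^10 = 7.18×10^10 K⁴.
Q = 0.41 × 5.67×10⁻⁸ × 1.47×10^-3 × 7.18×10^10 = 2.45 W.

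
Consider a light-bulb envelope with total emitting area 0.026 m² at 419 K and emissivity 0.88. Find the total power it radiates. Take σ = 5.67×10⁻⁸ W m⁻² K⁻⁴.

P ≈ 40.0 W

Stefan–Boltzmann: P = εσAT⁴ = 0.88 × 5.67×10⁻⁸ × 0.0260 × (419)⁴ = 0.88 × 5.67×10⁻⁸ × 0.0260 × 3.08×10^10.
P = 40.0 W.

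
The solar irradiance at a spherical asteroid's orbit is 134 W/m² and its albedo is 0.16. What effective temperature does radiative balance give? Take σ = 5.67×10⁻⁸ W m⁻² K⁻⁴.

T ≈ 149 K

Power absorbed = (1−a)S·πR²; power emitted = 4πR²σT⁴. Equating and cancelling πR²:
T = ((1−a)S / 4σ)^(1/4) = (113 / (4 × 5.67×10⁻⁸))^(1/4) = (4.96×10^8)^(1/4).
T = 149 K.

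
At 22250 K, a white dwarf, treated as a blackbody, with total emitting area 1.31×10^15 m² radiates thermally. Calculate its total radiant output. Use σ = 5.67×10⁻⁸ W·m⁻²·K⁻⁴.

P ≈ 1.82×10^25 W

P = σAT⁴ = 5.67×10⁻⁸ × 1.31×10^15 × (22250)⁴ = 5.67×10⁻⁸ × 1.31×10^15 × 2.45×10^17.
P = 1.82×10^25 W.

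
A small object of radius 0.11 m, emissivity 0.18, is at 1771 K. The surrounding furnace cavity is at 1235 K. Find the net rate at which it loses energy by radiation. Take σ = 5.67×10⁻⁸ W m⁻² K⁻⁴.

Q ≈ 11700 W

A = 4πr² = 4π × (0.11)² = 0.152 m².
Q = εσA(T⁴ − T_s⁴). T⁴ − T_s⁴ = (1771)⁴ − (1235)⁴ = 9.84×10^12 − 2.33×10^12 = 7.51×10^12 K⁴.
Q = 0.18 × 5.67×10⁻⁸ × 0.152 × 7.51×10^12 = 11700 W.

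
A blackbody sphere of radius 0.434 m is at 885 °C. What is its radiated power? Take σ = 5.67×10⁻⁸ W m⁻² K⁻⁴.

P ≈ 2.41×10^5 W

A = 4πr² = 4π × (0.434)² = 2.37 m².
885 °C = 1158 K.
P = σAT⁴ = 5.67×10⁻⁸ × 2.37 × (1158)⁴ = 5.67×10⁻⁸ × 2.37 × 1.80×10^12.
P = 2.41×10^5 W.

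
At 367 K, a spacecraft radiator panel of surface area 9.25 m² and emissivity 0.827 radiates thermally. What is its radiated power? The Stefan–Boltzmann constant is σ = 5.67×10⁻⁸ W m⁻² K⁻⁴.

P ≈ 7870 W

P = εσAT⁴ = 0.827 × 5.67×10⁻⁸ × 9.25 × (367)⁴ = 0.827 × 5.67×10⁻⁸ × 9.25 × 1.81×10^10.
P = 7870 W.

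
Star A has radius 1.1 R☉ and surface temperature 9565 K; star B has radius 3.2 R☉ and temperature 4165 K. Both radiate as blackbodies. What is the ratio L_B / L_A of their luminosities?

L_B/L_A ≈ 0.304

L = 4πR²σT⁴ ∝ R²T⁴, so L_B/L_A = (3.2/1.1)² × (4165/9565)⁴ = 8.46 × 0.0360 = 0.304.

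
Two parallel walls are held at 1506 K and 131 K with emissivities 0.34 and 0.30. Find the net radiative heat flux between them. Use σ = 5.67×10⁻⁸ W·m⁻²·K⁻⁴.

q ≈ 55300 W/m²

For two large parallel gray plates, q = σ(T₁⁴ − T₂⁴) / (1/ε₁ + 1/ε₂ − 1).
1/ε₁ + 1/ε₂ − 1 = 1/0.34 + 1/0.30 − 1 = 5.275.
T₁⁴ − T₂⁴ = 5.14×10^12 − 2.94×10^8 = 5.14×10^12 K⁴.
q = 5.67×10⁻⁸ × 5.14×10^12 / 5.275 = 55300 W/m².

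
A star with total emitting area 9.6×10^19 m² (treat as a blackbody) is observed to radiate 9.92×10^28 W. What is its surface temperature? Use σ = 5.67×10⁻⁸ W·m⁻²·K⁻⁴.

T ≈ 11600 K

From P = σAT⁴, T = (P / σA)^(1/4) = (9.92×10^28 / (5.67×10⁻⁸ × 9.60×10^19))^(1/4).
T = (1.82×10^16)^(1/4) = 11600 K.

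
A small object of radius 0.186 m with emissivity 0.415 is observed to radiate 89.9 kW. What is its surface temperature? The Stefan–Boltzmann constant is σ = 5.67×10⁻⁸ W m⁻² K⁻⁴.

T ≈ 1720 K

A = 4πr² = 4π × (0.186)² = 0.435 m².
From P = εσAT⁴, T = (P / εσA)^(1/4) = (89900 / (0.415 × 5.67×10⁻⁸ × 0.435))^(1/4).
T = (8.79×10^12)^(1/4) = 1720 K.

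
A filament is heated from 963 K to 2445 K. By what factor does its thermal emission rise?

P ∝ T⁴, so the ratio is (2445/963)⁴ = (2.539)⁴ = 41.6.

ratio ≈ 41.6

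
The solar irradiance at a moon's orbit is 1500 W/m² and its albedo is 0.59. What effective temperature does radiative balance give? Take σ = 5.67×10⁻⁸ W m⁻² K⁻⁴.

Power absorbed = (1−a)S·πR²; power emitted = 4πR²σT⁴. Equating and cancelling πR²:
T = ((1−a)S / 4σ)^(1/4) = (615 / (4 × 5.67×10⁻⁸))^(1/4) = (2.71×10^9)^(1/4).
T = 228 K.

T ≈ 228 K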